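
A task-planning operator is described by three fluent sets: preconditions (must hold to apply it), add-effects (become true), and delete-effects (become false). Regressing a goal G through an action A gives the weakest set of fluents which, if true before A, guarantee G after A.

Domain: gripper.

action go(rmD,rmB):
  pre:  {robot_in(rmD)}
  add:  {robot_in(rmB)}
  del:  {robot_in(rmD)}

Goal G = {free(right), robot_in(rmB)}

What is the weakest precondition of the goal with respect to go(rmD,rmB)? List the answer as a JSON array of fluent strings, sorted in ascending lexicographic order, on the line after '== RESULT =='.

Regress:
  G ∩ del = {}  (empty — regression defined)
  G \ add = {free(right), robot_in(rmB)} \ {robot_in(rmB)} = {free(right)}
  ∪ pre   = {free(right)} ∪ {robot_in(rmD)}
          = {free(right), robot_in(rmD)}

== RESULT ==
["free(right)", "robot_in(rmD)"]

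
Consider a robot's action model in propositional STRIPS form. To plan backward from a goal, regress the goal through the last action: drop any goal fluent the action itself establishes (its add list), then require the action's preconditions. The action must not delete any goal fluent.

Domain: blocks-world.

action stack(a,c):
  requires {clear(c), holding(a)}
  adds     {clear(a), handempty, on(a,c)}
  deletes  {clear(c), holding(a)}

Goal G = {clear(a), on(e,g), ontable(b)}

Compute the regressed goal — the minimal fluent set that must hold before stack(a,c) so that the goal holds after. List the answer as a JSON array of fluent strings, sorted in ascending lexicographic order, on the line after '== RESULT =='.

Regress:
  G ∩ del = {}  (empty — regression defined)
  G \ add = {clear(a), on(e,g), ontable(b)} \ {clear(a), handempty, on(a,c)} = {on(e,g), ontable(b)}
  ∪ pre   = {on(e,g), ontable(b)} ∪ {clear(c), holding(a)}
          = {clear(c), holding(a), on(e,g), ontable(b)}

== RESULT ==
["clear(c)", "holding(a)", "on(e,g)", "ontable(b)"]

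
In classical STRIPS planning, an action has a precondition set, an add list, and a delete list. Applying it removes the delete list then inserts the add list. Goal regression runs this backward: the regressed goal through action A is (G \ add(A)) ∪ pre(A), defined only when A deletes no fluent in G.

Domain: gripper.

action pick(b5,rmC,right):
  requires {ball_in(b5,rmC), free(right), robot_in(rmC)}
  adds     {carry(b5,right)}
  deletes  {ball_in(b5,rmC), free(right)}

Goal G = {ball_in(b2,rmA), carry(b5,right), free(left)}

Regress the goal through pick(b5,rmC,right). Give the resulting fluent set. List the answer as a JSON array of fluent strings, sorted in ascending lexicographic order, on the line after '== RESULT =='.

Regress:
  G ∩ del = {}  (empty — regression defined)
  G \ add = {ball_in(b2,rmA), carry(b5,right), free(left)} \ {carry(b5,right)} = {ball_in(b2,rmA), free(left)}
  ∪ pre   = {ball_in(b2,rmA), free(left)} ∪ {ball_in(b5,rmC), free(right), robot_in(rmC)}
          = {ball_in(b2,rmA), ball_in(b5,rmC), free(left), free(right), robot_in(rmC)}

== RESULT ==
["ball_in(b2,rmA)", "ball_in(b5,rmC)", "free(left)", "free(right)", "robot_in(rmC)"]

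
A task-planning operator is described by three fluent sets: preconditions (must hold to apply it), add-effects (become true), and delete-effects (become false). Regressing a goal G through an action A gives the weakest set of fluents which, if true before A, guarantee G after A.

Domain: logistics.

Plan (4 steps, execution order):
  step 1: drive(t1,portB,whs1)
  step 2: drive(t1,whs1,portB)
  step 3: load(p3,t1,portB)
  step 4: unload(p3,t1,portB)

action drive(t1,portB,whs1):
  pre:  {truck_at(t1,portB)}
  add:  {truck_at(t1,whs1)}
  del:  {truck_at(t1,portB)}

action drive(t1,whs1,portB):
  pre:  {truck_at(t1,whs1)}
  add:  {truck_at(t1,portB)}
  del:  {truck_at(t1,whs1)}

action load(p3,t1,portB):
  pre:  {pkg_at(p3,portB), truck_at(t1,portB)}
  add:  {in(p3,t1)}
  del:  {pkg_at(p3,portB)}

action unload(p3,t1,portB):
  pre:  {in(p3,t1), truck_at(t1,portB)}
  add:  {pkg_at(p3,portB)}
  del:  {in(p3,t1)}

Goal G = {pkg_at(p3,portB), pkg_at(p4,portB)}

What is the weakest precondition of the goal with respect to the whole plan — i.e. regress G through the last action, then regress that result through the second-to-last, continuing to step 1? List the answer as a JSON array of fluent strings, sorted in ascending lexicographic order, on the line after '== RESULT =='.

Regress step by step:
  through step 4 (unload(p3,t1,portB)): drop {pkg_at(p3,portB)}, keep {pkg_at(p4,portB)}, require {in(p3,t1), truck_at(t1,portB)}
    → {in(p3,t1), pkg_at(p4,portB), truck_at(t1,portB)}
  through step 3 (load(p3,t1,portB)): drop {in(p3,t1)}, keep {pkg_at(p4,portB), truck_at(t1,portB)}, require {pkg_at(p3,portB), truck_at(t1,portB)}
    → {pkg_at(p3,portB), pkg_at(p4,portB), truck_at(t1,portB)}
  through step 2 (drive(t1,whs1,portB)): drop {truck_at(t1,portB)}, keep {pkg_at(p3,portB), pkg_at(p4,portB)}, require {truck_at(t1,whs1)}
    → {pkg_at(p3,portB), pkg_at(p4,portB), truck_at(t1,whs1)}
  through step 1 (drive(t1,portB,whs1)): drop {truck_at(t1,whs1)}, keep {pkg_at(p3,portB), pkg_at(p4,portB)}, require {truck_at(t1,portB)}
    → {pkg_at(p3,portB), pkg_at(p4,portB), truck_at(t1,portB)}

== RESULT ==
["pkg_at(p3,portB)", "pkg_at(p4,portB)", "truck_at(t1,portB)"]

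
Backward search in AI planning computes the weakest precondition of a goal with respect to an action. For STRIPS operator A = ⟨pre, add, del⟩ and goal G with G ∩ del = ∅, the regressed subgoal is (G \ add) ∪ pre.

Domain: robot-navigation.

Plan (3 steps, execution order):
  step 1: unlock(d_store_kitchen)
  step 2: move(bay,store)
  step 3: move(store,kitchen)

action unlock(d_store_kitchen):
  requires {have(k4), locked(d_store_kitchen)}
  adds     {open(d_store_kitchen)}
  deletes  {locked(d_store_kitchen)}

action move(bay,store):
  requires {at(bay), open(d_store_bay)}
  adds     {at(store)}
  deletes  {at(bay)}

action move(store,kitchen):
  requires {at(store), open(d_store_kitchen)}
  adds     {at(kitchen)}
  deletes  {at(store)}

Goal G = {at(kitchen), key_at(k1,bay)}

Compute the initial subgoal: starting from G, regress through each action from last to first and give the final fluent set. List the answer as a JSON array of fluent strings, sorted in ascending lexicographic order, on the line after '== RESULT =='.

Work backward from the goal:
  through step 3 (move(store,kitchen)): drop {at(kitchen)}, keep {key_at(k1,bay)}, require {at(store), open(d_store_kitchen)}
    → {at(store), key_at(k1,bay), open(d_store_kitchen)}
  through step 2 (move(bay,store)): drop {at(store)}, keep {key_at(k1,bay), open(d_store_kitchen)}, require {at(bay), open(d_store_bay)}
    → {at(bay), key_at(k1,bay), open(d_store_bay), open(d_store_kitchen)}
  through step 1 (unlock(d_store_kitchen)): drop {open(d_store_kitchen)}, keep {at(bay), key_at(k1,bay), open(d_store_bay)}, require {have(k4), locked(d_store_kitchen)}
    → {at(bay), have(k4), key_at(k1,bay), locked(d_store_kitchen), open(d_store_bay)}

== RESULT ==
["at(bay)", "have(k4)", "key_at(k1,bay)", "locked(d_store_kitchen)", "open(d_store_bay)"]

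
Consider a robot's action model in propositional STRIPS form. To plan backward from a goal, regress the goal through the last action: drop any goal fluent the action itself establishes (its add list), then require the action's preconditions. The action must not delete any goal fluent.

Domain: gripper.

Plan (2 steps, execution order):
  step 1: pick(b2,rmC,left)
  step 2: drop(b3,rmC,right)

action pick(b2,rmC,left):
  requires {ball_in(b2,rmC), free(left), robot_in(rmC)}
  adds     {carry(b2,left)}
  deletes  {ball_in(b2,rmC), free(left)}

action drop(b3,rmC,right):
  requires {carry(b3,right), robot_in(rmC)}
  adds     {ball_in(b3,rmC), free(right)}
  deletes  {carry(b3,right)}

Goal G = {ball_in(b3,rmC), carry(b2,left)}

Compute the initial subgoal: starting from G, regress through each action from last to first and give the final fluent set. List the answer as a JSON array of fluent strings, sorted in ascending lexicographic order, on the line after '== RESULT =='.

Regress step by step:
  through step 2 (drop(b3,rmC,right)): drop {ball_in(b3,rmC)}, keep {carry(b2,left)}, require {carry(b3,right), robot_in(rmC)}
    → {carry(b2,left), carry(b3,right), robot_in(rmC)}
  through step 1 (pick(b2,rmC,left)): drop {carry(b2,left)}, keep {carry(b3,right), robot_in(rmC)}, require {ball_in(b2,rmC), free(left), robot_in(rmC)}
    → {ball_in(b2,rmC), carry(b3,right), free(left), robot_in(rmC)}

== RESULT ==
["ball_in(b2,rmC)", "carry(b3,right)", "free(left)", "robot_in(rmC)"]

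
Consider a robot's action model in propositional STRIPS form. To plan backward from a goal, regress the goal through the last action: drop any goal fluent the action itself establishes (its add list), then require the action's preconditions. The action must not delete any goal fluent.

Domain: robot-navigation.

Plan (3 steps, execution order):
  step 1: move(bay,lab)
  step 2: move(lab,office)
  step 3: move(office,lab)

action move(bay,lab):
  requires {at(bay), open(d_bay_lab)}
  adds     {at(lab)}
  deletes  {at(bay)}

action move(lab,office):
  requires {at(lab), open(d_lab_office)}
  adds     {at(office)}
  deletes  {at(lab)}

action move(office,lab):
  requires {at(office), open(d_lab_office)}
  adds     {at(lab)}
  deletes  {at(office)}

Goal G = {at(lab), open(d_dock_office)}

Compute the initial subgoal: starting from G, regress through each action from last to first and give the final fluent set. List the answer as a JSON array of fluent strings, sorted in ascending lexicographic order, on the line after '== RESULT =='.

Regress step by step:
  through step 3 (move(office,lab)): drop {at(lab)}, keep {open(d_dock_office)}, require {at(office), open(d_lab_office)}
    → {at(office), open(d_dock_office), open(d_lab_office)}
  through step 2 (move(lab,office)): drop {at(office)}, keep {open(d_dock_office), open(d_lab_office)}, require {at(lab), open(d_lab_office)}
    → {at(lab), open(d_dock_office), open(d_lab_office)}
  through step 1 (move(bay,lab)): drop {at(lab)}, keep {open(d_dock_office), open(d_lab_office)}, require {at(bay), open(d_bay_lab)}
    → {at(bay), open(d_bay_lab), open(d_dock_office), open(d_lab_office)}

== RESULT ==
["at(bay)", "open(d_bay_lab)", "open(d_dock_office)", "open(d_lab_office)"]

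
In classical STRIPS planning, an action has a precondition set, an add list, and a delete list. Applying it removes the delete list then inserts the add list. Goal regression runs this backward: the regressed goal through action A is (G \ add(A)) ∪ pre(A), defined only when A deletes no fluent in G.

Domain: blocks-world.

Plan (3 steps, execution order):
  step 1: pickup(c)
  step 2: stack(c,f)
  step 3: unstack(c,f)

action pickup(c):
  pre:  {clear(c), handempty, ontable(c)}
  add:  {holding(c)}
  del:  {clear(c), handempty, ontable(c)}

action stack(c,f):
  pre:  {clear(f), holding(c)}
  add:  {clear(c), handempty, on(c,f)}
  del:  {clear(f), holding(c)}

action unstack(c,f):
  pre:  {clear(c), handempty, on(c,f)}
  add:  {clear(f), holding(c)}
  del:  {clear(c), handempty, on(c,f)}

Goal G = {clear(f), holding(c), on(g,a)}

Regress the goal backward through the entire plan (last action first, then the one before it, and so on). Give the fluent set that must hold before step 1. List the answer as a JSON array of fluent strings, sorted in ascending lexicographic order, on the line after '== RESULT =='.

Regress step by step:
  through step 3 (unstack(c,f)): drop {clear(f), holding(c)}, keep {on(g,a)}, require {clear(c), handempty, on(c,f)}
    → {clear(c), handempty, on(c,f), on(g,a)}
  through step 2 (stack(c,f)): drop {clear(c), handempty, on(c,f)}, keep {on(g,a)}, require {clear(f), holding(c)}
    → {clear(f), holding(c), on(g,a)}
  through step 1 (pickup(c)): drop {holding(c)}, keep {clear(f), on(g,a)}, require {clear(c), handempty, ontable(c)}
    → {clear(c), clear(f), handempty, on(g,a), ontable(c)}

== RESULT ==
["clear(c)", "clear(f)", "handempty", "on(g,a)", "ontable(c)"]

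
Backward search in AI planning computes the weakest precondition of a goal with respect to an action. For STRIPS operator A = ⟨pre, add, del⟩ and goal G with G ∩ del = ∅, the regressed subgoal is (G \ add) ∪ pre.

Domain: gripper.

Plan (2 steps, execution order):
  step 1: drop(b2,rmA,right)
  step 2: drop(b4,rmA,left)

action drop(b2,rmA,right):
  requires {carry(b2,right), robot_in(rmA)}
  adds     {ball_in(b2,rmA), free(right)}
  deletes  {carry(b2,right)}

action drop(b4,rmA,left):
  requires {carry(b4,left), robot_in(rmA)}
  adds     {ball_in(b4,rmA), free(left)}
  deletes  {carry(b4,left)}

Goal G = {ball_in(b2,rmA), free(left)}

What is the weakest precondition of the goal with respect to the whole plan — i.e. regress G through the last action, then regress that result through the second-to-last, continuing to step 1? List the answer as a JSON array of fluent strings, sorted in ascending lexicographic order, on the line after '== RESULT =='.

Work backward from the goal:
  through step 2 (drop(b4,rmA,left)): drop {free(left)}, keep {ball_in(b2,rmA)}, require {carry(b4,left), robot_in(rmA)}
    → {ball_in(b2,rmA), carry(b4,left), robot_in(rmA)}
  through step 1 (drop(b2,rmA,right)): drop {ball_in(b2,rmA)}, keep {carry(b4,left), robot_in(rmA)}, require {carry(b2,right), robot_in(rmA)}
    → {carry(b2,right), carry(b4,left), robot_in(rmA)}

== RESULT ==
["carry(b2,right)", "carry(b4,left)", "robot_in(rmA)"]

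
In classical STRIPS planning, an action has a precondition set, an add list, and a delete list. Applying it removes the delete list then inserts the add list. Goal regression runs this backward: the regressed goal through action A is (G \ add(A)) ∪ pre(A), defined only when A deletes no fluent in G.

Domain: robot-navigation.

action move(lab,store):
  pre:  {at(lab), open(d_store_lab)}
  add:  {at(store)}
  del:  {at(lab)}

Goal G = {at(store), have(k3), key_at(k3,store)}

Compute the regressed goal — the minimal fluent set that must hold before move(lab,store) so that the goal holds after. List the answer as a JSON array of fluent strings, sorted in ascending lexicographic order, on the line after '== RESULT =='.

Compute (G \ add) ∪ pre:
  G ∩ del = {}  (empty — regression defined)
  G \ add = {at(store), have(k3), key_at(k3,store)} \ {at(store)} = {have(k3), key_at(k3,store)}
  ∪ pre   = {have(k3), key_at(k3,store)} ∪ {at(lab), open(d_store_lab)}
          = {at(lab), have(k3), key_at(k3,store), open(d_store_lab)}

== RESULT ==
["at(lab)", "have(k3)", "key_at(k3,store)", "open(d_store_lab)"]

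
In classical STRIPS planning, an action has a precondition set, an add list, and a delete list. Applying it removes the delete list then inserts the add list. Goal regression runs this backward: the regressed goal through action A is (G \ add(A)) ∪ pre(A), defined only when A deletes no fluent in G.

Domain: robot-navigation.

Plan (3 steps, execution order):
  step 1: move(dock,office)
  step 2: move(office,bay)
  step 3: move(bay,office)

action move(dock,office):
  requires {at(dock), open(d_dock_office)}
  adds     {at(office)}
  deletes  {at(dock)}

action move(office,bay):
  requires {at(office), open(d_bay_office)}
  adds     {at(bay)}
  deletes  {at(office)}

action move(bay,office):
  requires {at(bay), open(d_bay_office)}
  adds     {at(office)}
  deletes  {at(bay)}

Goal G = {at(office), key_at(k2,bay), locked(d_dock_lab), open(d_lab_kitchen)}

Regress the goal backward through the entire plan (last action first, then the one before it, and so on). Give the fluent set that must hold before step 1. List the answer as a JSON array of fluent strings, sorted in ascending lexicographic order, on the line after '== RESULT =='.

Work backward from the goal:
  through step 3 (move(bay,office)): drop {at(office)}, keep {key_at(k2,bay), locked(d_dock_lab), open(d_lab_kitchen)}, require {at(bay), open(d_bay_office)}
    → {at(bay), key_at(k2,bay), locked(d_dock_lab), open(d_bay_office), open(d_lab_kitchen)}
  through step 2 (move(office,bay)): drop {at(bay)}, keep {key_at(k2,bay), locked(d_dock_lab), open(d_bay_office), open(d_lab_kitchen)}, require {at(office), open(d_bay_office)}
    → {at(office), key_at(k2,bay), locked(d_dock_lab), open(d_bay_office), open(d_lab_kitchen)}
  through step 1 (move(dock,office)): drop {at(office)}, keep {key_at(k2,bay), locked(d_dock_lab), open(d_bay_office), open(d_lab_kitchen)}, require {at(dock), open(d_dock_office)}
    → {at(dock), key_at(k2,bay), locked(d_dock_lab), open(d_bay_office), open(d_dock_office), open(d_lab_kitchen)}

== RESULT ==
["at(dock)", "key_at(k2,bay)", "locked(d_dock_lab)", "open(d_bay_office)", "open(d_dock_office)", "open(d_lab_kitchen)"]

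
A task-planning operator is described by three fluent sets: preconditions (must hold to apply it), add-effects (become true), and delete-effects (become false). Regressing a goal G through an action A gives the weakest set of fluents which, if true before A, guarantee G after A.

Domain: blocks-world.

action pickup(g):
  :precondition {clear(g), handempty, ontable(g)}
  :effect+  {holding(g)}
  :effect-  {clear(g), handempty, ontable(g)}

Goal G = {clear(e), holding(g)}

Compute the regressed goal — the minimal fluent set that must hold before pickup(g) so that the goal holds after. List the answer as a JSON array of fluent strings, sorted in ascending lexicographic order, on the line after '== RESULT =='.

Compute (G \ add) ∪ pre:
  G ∩ del = {}  (empty — regression defined)
  G \ add = {clear(e), holding(g)} \ {holding(g)} = {clear(e)}
  ∪ pre   = {clear(e)} ∪ {clear(g), handempty, ontable(g)}
          = {clear(e), clear(g), handempty, ontable(g)}

== RESULT ==
["clear(e)", "clear(g)", "handempty", "ontable(g)"]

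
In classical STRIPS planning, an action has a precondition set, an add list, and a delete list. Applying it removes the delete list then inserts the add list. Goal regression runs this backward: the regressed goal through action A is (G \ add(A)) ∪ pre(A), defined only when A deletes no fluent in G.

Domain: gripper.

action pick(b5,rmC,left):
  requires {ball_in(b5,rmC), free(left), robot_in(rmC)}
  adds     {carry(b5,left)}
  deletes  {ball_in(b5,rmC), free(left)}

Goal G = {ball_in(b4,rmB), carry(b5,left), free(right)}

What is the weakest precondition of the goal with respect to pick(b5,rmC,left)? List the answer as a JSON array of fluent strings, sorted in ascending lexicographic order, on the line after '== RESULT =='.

Regress:
  G ∩ del = {}  (empty — regression defined)
  G \ add = {ball_in(b4,rmB), carry(b5,left), free(right)} \ {carry(b5,left)} = {ball_in(b4,rmB), free(right)}
  ∪ pre   = {ball_in(b4,rmB), free(right)} ∪ {ball_in(b5,rmC), free(left), robot_in(rmC)}
          = {ball_in(b4,rmB), ball_in(b5,rmC), free(left), free(right), robot_in(rmC)}

== RESULT ==
["ball_in(b4,rmB)", "ball_in(b5,rmC)", "free(left)", "free(right)", "robot_in(rmC)"]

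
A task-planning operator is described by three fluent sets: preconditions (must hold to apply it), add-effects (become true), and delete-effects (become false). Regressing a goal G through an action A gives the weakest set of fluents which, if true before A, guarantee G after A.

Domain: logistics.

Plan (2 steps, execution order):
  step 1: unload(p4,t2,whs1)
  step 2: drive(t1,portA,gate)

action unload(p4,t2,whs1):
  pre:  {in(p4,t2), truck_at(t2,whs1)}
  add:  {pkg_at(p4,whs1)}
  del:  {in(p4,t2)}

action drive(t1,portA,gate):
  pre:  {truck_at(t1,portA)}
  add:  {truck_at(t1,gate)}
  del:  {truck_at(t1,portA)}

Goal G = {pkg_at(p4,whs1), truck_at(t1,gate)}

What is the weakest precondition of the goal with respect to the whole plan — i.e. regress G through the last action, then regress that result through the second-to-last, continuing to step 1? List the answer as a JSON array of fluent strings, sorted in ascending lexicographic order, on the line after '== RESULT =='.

Work backward from the goal:
  through step 2 (drive(t1,portA,gate)): drop {truck_at(t1,gate)}, keep {pkg_at(p4,whs1)}, require {truck_at(t1,portA)}
    → {pkg_at(p4,whs1), truck_at(t1,portA)}
  through step 1 (unload(p4,t2,whs1)): drop {pkg_at(p4,whs1)}, keep {truck_at(t1,portA)}, require {in(p4,t2), truck_at(t2,whs1)}
    → {in(p4,t2), truck_at(t1,portA), truck_at(t2,whs1)}

== RESULT ==
["in(p4,t2)", "truck_at(t1,portA)", "truck_at(t2,whs1)"]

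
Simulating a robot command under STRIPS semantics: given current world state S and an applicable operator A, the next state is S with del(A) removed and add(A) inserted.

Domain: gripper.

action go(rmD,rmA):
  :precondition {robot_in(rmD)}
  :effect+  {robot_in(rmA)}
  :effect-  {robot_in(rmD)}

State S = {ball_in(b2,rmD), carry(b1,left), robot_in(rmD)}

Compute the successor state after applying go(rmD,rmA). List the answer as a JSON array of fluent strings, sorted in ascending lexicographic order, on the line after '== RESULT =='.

Compute (S \ del) ∪ add:
  pre ⊆ S: {robot_in(rmD)} ⊆ S  — applicable
  S \ del = {ball_in(b2,rmD), carry(b1,left)}
  ∪ add   = {ball_in(b2,rmD), carry(b1,left), robot_in(rmA)}

== RESULT ==
["ball_in(b2,rmD)", "carry(b1,left)", "robot_in(rmA)"]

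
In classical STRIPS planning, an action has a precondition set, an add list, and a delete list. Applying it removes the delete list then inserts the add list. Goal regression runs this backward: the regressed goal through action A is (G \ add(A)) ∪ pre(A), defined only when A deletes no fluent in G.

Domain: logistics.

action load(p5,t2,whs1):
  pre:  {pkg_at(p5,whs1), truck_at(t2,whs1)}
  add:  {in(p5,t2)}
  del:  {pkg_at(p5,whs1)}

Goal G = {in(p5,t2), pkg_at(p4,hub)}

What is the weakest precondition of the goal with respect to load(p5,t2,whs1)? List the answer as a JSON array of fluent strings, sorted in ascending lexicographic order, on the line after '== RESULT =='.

Regress:
  G ∩ del = {}  (empty — regression defined)
  G \ add = {in(p5,t2), pkg_at(p4,hub)} \ {in(p5,t2)} = {pkg_at(p4,hub)}
  ∪ pre   = {pkg_at(p4,hub)} ∪ {pkg_at(p5,whs1), truck_at(t2,whs1)}
          = {pkg_at(p4,hub), pkg_at(p5,whs1), truck_at(t2,whs1)}

== RESULT ==
["pkg_at(p4,hub)", "pkg_at(p5,whs1)", "truck_at(t2,whs1)"]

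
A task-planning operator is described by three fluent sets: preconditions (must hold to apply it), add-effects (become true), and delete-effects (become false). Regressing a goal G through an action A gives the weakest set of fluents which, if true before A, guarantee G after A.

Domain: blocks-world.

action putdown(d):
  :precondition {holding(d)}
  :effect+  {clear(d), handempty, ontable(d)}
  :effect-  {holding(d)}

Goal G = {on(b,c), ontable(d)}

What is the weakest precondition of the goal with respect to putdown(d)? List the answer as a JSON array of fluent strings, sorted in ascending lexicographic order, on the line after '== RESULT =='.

Compute (G \ add) ∪ pre:
  G ∩ del = {}  (empty — regression defined)
  G \ add = {on(b,c), ontable(d)} \ {clear(d), handempty, ontable(d)} = {on(b,c)}
  ∪ pre   = {on(b,c)} ∪ {holding(d)}
          = {holding(d), on(b,c)}

== RESULT ==
["holding(d)", "on(b,c)"]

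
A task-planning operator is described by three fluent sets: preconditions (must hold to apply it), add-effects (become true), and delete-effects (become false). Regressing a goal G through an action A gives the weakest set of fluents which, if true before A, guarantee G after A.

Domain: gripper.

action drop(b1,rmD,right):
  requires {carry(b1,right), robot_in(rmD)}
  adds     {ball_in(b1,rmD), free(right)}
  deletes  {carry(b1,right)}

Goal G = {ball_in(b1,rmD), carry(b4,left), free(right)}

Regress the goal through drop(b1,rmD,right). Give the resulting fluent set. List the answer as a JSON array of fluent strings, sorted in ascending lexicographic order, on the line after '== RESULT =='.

Regress:
  G ∩ del = {}  (empty — regression defined)
  G \ add = {ball_in(b1,rmD), carry(b4,left), free(right)} \ {ball_in(b1,rmD), free(right)} = {carry(b4,left)}
  ∪ pre   = {carry(b4,left)} ∪ {carry(b1,right), robot_in(rmD)}
          = {carry(b1,right), carry(b4,left), robot_in(rmD)}

== RESULT ==
["carry(b1,right)", "carry(b4,left)", "robot_in(rmD)"]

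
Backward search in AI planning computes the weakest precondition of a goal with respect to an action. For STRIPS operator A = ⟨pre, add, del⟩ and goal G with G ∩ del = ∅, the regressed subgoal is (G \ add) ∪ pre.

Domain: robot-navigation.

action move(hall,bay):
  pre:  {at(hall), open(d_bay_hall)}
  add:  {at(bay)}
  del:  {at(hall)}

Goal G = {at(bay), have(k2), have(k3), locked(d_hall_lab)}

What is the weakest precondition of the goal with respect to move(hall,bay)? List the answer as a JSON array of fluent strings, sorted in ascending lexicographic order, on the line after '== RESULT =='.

Regress:
  G ∩ del = {}  (empty — regression defined)
  G \ add = {at(bay), have(k2), have(k3), locked(d_hall_lab)} \ {at(bay)} = {have(k2), have(k3), locked(d_hall_lab)}
  ∪ pre   = {have(k2), have(k3), locked(d_hall_lab)} ∪ {at(hall), open(d_bay_hall)}
          = {at(hall), have(k2), have(k3), locked(d_hall_lab), open(d_bay_hall)}

== RESULT ==
["at(hall)", "have(k2)", "have(k3)", "locked(d_hall_lab)", "open(d_bay_hall)"]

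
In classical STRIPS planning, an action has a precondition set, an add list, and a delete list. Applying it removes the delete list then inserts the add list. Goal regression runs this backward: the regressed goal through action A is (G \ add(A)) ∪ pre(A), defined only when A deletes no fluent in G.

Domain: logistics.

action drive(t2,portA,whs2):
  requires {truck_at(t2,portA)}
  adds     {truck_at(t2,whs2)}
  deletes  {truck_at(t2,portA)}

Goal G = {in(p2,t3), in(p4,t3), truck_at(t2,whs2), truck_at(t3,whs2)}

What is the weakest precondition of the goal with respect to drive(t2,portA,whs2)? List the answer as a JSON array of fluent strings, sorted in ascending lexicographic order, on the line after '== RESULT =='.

Compute (G \ add) ∪ pre:
  G ∩ del = {}  (empty — regression defined)
  G \ add = {in(p2,t3), in(p4,t3), truck_at(t2,whs2), truck_at(t3,whs2)} \ {truck_at(t2,whs2)} = {in(p2,t3), in(p4,t3), truck_at(t3,whs2)}
  ∪ pre   = {in(p2,t3), in(p4,t3), truck_at(t3,whs2)} ∪ {truck_at(t2,portA)}
          = {in(p2,t3), in(p4,t3), truck_at(t2,portA), truck_at(t3,whs2)}

== RESULT ==
["in(p2,t3)", "in(p4,t3)", "truck_at(t2,portA)", "truck_at(t3,whs2)"]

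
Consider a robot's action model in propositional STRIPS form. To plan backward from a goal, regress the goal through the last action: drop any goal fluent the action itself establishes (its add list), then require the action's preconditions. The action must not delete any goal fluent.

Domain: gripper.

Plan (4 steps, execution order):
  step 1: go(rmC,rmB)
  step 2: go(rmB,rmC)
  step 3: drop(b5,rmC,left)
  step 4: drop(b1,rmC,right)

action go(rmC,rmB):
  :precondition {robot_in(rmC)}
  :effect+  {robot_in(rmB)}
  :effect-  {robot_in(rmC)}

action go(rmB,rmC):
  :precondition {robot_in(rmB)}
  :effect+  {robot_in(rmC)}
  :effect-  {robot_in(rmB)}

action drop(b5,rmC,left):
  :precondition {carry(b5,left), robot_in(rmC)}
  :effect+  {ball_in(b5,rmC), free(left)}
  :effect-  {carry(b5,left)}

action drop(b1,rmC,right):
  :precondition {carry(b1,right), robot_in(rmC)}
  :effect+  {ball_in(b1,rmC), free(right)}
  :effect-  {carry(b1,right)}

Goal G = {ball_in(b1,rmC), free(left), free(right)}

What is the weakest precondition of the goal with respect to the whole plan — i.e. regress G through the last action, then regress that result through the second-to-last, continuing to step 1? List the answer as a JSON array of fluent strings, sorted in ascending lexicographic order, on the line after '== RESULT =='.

Work backward from the goal:
  through step 4 (drop(b1,rmC,right)): drop {ball_in(b1,rmC), free(right)}, keep {free(left)}, require {carry(b1,right), robot_in(rmC)}
    → {carry(b1,right), free(left), robot_in(rmC)}
  through step 3 (drop(b5,rmC,left)): drop {free(left)}, keep {carry(b1,right), robot_in(rmC)}, require {carry(b5,left), robot_in(rmC)}
    → {carry(b1,right), carry(b5,left), robot_in(rmC)}
  through step 2 (go(rmB,rmC)): drop {robot_in(rmC)}, keep {carry(b1,right), carry(b5,left)}, require {robot_in(rmB)}
    → {carry(b1,right), carry(b5,left), robot_in(rmB)}
  through step 1 (go(rmC,rmB)): drop {robot_in(rmB)}, keep {carry(b1,right), carry(b5,left)}, require {robot_in(rmC)}
    → {carry(b1,right), carry(b5,left), robot_in(rmC)}

== RESULT ==
["carry(b1,right)", "carry(b5,left)", "robot_in(rmC)"]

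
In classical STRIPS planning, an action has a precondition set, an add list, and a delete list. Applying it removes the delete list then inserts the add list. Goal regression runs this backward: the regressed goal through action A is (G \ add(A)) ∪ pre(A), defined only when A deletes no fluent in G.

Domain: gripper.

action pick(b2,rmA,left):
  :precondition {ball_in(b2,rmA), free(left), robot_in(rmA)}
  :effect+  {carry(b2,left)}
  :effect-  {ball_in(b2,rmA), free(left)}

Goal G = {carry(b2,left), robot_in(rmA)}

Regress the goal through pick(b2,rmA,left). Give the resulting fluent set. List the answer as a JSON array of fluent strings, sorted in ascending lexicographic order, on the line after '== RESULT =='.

Compute (G \ add) ∪ pre:
  G ∩ del = {}  (empty — regression defined)
  G \ add = {carry(b2,left), robot_in(rmA)} \ {carry(b2,left)} = {robot_in(rmA)}
  ∪ pre   = {robot_in(rmA)} ∪ {ball_in(b2,rmA), free(left), robot_in(rmA)}
          = {ball_in(b2,rmA), free(left), robot_in(rmA)}

== RESULT ==
["ball_in(b2,rmA)", "free(left)", "robot_in(rmA)"]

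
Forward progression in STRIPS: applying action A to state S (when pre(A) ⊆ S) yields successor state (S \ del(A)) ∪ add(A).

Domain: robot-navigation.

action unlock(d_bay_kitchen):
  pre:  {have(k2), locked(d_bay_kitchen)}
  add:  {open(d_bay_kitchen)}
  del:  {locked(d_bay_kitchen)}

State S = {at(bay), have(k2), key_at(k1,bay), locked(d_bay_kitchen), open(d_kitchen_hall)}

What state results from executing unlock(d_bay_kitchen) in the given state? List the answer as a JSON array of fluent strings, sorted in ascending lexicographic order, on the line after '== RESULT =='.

Compute (S \ del) ∪ add:
  pre ⊆ S: {have(k2), locked(d_bay_kitchen)} ⊆ S  — applicable
  S \ del = {at(bay), have(k2), key_at(k1,bay), open(d_kitchen_hall)}
  ∪ add   = {at(bay), have(k2), key_at(k1,bay), open(d_bay_kitchen), open(d_kitchen_hall)}

== RESULT ==
["at(bay)", "have(k2)", "key_at(k1,bay)", "open(d_bay_kitchen)", "open(d_kitchen_hall)"]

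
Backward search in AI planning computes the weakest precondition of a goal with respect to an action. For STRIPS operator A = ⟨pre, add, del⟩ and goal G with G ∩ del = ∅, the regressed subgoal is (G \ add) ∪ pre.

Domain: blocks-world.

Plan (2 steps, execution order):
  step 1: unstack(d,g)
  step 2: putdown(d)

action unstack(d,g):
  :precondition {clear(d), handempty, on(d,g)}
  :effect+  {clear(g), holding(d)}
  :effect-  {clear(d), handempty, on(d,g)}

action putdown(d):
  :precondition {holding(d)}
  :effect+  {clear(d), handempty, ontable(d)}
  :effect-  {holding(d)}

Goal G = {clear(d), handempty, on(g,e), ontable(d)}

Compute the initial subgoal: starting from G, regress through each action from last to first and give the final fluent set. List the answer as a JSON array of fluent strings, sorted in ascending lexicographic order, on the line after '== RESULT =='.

Work backward from the goal:
  through step 2 (putdown(d)): drop {clear(d), handempty, ontable(d)}, keep {on(g,e)}, require {holding(d)}
    → {holding(d), on(g,e)}
  through step 1 (unstack(d,g)): drop {holding(d)}, keep {on(g,e)}, require {clear(d), handempty, on(d,g)}
    → {clear(d), handempty, on(d,g), on(g,e)}

== RESULT ==
["clear(d)", "handempty", "on(d,g)", "on(g,e)"]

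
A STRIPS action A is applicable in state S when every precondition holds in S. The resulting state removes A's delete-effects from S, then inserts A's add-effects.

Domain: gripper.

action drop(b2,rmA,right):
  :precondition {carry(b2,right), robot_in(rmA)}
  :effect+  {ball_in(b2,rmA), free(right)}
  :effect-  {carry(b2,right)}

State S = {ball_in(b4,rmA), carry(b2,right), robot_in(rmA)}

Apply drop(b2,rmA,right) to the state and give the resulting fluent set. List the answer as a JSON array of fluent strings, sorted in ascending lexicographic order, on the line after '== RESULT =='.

Compute (S \ del) ∪ add:
  pre ⊆ S: {carry(b2,right), robot_in(rmA)} ⊆ S  — applicable
  S \ del = {ball_in(b4,rmA), robot_in(rmA)}
  ∪ add   = {ball_in(b2,rmA), ball_in(b4,rmA), free(right), robot_in(rmA)}

== RESULT ==
["ball_in(b2,rmA)", "ball_in(b4,rmA)", "free(right)", "robot_in(rmA)"]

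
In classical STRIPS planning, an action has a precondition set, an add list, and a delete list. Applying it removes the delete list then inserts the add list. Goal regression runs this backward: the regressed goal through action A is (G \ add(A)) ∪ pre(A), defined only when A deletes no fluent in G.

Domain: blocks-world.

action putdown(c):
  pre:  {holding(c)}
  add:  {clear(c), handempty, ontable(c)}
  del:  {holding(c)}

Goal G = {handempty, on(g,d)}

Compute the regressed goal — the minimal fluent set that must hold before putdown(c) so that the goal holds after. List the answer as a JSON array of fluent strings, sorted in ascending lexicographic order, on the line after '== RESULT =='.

Compute (G \ add) ∪ pre:
  G ∩ del = {}  (empty — regression defined)
  G \ add = {handempty, on(g,d)} \ {clear(c), handempty, ontable(c)} = {on(g,d)}
  ∪ pre   = {on(g,d)} ∪ {holding(c)}
          = {holding(c), on(g,d)}

== RESULT ==
["holding(c)", "on(g,d)"]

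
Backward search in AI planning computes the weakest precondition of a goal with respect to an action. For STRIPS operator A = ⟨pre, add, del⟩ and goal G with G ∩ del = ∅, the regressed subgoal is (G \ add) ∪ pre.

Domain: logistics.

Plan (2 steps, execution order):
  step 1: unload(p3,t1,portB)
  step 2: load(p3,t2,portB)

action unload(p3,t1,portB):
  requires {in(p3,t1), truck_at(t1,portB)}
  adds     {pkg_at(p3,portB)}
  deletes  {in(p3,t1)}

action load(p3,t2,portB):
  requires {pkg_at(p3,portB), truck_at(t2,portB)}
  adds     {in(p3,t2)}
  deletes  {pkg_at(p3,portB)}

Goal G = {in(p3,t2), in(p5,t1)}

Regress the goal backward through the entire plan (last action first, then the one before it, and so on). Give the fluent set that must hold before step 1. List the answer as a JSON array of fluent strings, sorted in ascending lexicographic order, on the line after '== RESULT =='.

Work backward from the goal:
  through step 2 (load(p3,t2,portB)): drop {in(p3,t2)}, keep {in(p5,t1)}, require {pkg_at(p3,portB), truck_at(t2,portB)}
    → {in(p5,t1), pkg_at(p3,portB), truck_at(t2,portB)}
  through step 1 (unload(p3,t1,portB)): drop {pkg_at(p3,portB)}, keep {in(p5,t1), truck_at(t2,portB)}, require {in(p3,t1), truck_at(t1,portB)}
    → {in(p3,t1), in(p5,t1), truck_at(t1,portB), truck_at(t2,portB)}

== RESULT ==
["in(p3,t1)", "in(p5,t1)", "truck_at(t1,portB)", "truck_at(t2,portB)"]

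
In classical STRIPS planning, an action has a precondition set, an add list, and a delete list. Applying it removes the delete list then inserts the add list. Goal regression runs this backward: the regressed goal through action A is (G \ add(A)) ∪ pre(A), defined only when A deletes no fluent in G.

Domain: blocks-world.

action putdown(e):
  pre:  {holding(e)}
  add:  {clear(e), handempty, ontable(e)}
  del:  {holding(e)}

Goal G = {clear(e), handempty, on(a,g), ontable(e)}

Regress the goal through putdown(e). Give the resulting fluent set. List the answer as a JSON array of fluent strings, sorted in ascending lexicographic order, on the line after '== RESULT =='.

Compute (G \ add) ∪ pre:
  G ∩ del = {}  (empty — regression defined)
  G \ add = {clear(e), handempty, on(a,g), ontable(e)} \ {clear(e), handempty, ontable(e)} = {on(a,g)}
  ∪ pre   = {on(a,g)} ∪ {holding(e)}
          = {holding(e), on(a,g)}

== RESULT ==
["holding(e)", "on(a,g)"]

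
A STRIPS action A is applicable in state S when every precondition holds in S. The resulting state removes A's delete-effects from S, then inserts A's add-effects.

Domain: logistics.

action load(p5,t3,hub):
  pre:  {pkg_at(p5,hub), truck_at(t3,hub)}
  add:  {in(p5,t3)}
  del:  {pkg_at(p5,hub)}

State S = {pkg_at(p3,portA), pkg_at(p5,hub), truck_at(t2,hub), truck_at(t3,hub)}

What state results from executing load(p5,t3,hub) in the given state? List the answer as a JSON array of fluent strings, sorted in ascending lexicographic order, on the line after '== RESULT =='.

Progress:
  pre ⊆ S: {pkg_at(p5,hub), truck_at(t3,hub)} ⊆ S  — applicable
  S \ del = {pkg_at(p3,portA), truck_at(t2,hub), truck_at(t3,hub)}
  ∪ add   = {in(p5,t3), pkg_at(p3,portA), truck_at(t2,hub), truck_at(t3,hub)}

== RESULT ==
["in(p5,t3)", "pkg_at(p3,portA)", "truck_at(t2,hub)", "truck_at(t3,hub)"]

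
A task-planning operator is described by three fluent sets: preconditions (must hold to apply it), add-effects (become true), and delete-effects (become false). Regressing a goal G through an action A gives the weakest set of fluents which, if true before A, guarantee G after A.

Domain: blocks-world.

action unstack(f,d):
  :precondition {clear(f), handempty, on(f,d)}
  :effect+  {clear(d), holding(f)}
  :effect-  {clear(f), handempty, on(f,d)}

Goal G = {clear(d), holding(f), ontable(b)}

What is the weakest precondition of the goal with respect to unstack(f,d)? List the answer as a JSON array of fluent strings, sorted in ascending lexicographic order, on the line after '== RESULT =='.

Compute (G \ add) ∪ pre:
  G ∩ del = {}  (empty — regression defined)
  G \ add = {clear(d), holding(f), ontable(b)} \ {clear(d), holding(f)} = {ontable(b)}
  ∪ pre   = {ontable(b)} ∪ {clear(f), handempty, on(f,d)}
          = {clear(f), handempty, on(f,d), ontable(b)}

== RESULT ==
["clear(f)", "handempty", "on(f,d)", "ontable(b)"]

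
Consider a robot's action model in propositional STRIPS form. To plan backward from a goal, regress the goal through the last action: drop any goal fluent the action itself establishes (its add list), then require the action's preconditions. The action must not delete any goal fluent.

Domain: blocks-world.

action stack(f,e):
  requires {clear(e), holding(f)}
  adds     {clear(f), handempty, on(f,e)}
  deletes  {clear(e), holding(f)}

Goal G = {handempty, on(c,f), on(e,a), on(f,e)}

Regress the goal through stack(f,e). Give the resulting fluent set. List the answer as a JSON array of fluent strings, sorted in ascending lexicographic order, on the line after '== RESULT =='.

Regress:
  G ∩ del = {}  (empty — regression defined)
  G \ add = {handempty, on(c,f), on(e,a), on(f,e)} \ {clear(f), handempty, on(f,e)} = {on(c,f), on(e,a)}
  ∪ pre   = {on(c,f), on(e,a)} ∪ {clear(e), holding(f)}
          = {clear(e), holding(f), on(c,f), on(e,a)}

== RESULT ==
["clear(e)", "holding(f)", "on(c,f)", "on(e,a)"]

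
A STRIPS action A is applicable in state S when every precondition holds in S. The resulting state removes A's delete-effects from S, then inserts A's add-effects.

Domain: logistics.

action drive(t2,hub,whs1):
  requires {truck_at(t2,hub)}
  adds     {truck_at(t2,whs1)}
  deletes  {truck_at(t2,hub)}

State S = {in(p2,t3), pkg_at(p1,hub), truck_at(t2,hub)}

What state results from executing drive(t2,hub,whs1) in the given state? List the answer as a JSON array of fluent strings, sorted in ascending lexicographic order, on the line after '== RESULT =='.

Progress:
  pre ⊆ S: {truck_at(t2,hub)} ⊆ S  — applicable
  S \ del = {in(p2,t3), pkg_at(p1,hub)}
  ∪ add   = {in(p2,t3), pkg_at(p1,hub), truck_at(t2,whs1)}

== RESULT ==
["in(p2,t3)", "pkg_at(p1,hub)", "truck_at(t2,whs1)"]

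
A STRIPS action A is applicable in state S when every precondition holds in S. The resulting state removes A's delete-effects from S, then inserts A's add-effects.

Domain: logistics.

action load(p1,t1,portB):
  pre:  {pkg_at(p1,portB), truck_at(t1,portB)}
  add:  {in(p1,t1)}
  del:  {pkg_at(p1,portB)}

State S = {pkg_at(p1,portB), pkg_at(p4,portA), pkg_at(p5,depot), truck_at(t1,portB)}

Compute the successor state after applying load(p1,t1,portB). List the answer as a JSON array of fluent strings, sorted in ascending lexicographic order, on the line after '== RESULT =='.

Progress:
  pre ⊆ S: {pkg_at(p1,portB), truck_at(t1,portB)} ⊆ S  — applicable
  S \ del = {pkg_at(p4,portA), pkg_at(p5,depot), truck_at(t1,portB)}
  ∪ add   = {in(p1,t1), pkg_at(p4,portA), pkg_at(p5,depot), truck_at(t1,portB)}

== RESULT ==
["in(p1,t1)", "pkg_at(p4,portA)", "pkg_at(p5,depot)", "truck_at(t1,portB)"]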